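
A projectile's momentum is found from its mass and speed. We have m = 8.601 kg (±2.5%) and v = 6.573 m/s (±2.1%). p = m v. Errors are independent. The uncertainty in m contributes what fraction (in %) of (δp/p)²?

58.6%

(δp/p)² = (1·δm/m)² + (1·δv/v)²
  m term: (1×0.0250)² = 0.000625
  v term: (1×0.0210)² = 0.000441
Total = 0.00107. Share from m = 0.000625/0.00107 = 0.586.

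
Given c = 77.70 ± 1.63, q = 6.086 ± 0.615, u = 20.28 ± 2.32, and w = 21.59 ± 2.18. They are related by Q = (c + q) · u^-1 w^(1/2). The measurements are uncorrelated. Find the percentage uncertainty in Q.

Let h = c + q = 83.79. δh = √(δc² + δq²) = √(2.66 + 0.378) = 1.74, so δh/h = 0.0208.
Q is then a monomial in h, u, w:
δQ/Q = √((δh/h)² + (-1·δu/u)² + (½·δw/w)²) = √(0.000432 + 0.0131 + 0.00255) = 0.127

12.7%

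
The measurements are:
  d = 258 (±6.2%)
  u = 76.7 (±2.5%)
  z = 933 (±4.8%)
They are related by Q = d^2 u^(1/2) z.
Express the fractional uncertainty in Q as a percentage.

For a monomial Q ∝ d^2, u^(1/2), z, fractional errors add in quadrature:
  (2·δd/d)² = (2×0.0620)² = 0.0154;  (½·δu/u)² = (0.5×0.0250)² = 0.000156;  (1·δz/z)² = (1×0.0480)² = 0.00230
δQ/Q = √(0.0178) = 0.134

13.4%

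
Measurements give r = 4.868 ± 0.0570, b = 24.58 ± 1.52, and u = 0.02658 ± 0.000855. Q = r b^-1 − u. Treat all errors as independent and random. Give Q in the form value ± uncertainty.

Let p = r·b^-1 = 0.1980. δp/p = √((1·δr/r)² + (-1·δb/b)²) = √(0.000137 + 0.00382) = 0.0629, so δp = 0.0125.
Q = p − u: δQ = √(δp² + δu²) = √(0.000155 + 7.31e-07) = 0.0125
Q = 0.1715.

0.1715 ± 0.0125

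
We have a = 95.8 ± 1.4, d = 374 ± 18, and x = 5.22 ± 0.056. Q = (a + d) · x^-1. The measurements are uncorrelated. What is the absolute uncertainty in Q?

Let u = a + d = 470. δu = √(δa² + δd²) = √(1.96 + 324) = 18.1, so δu/u = 0.0384.
Q is then a monomial in u, x:
δQ/Q = √((δu/u)² + (-1·δx/x)²) = √(0.00148 + 0.000115) = 0.0399
Q = 90.0, so δQ = 0.0399 × 90.0 = 3.59.

3.59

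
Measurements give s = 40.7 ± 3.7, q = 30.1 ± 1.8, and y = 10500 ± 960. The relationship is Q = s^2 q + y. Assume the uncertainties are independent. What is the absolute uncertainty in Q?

9590

Let p = s^2·q = 49900. δp/p = √((2·δs/s)² + (1·δq/q)²) = √(0.0331 + 0.00358) = 0.191, so δp = 9540.
Q = p + y: δQ = √(δp² + δy²) = √(9.11e+07 + 9.22e+05) = 9590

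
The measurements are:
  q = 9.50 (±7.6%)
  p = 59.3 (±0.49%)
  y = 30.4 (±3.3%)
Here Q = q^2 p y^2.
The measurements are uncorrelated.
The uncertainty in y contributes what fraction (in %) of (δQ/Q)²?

15.8%

(δQ/Q)² = (2·δq/q)² + (1·δp/p)² + (2·δy/y)²
  q term: (2×0.0760)² = 0.0231
  p term: (1×0.00490)² = 2.4e-05
  y term: (2×0.0330)² = 0.00436
Total = 0.0275. Share from y = 0.00436/0.0275 = 0.158.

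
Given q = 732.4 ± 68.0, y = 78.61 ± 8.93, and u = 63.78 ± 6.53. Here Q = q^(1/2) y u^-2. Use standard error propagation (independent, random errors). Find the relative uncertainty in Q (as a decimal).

0.239

Products/powers → add relative errors in quadrature, weighted by exponent:
  (½·δq/q)² = (0.5×0.0928)² = 0.00216;  (1·δy/y)² = (1×0.114)² = 0.0129;  (-2·δu/u)² = (-2×0.102)² = 0.0419
δQ/Q = √(0.0570) = 0.239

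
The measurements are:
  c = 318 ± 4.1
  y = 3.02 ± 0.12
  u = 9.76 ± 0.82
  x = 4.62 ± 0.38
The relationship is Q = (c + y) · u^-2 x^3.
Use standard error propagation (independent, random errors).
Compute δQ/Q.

0.299

Let w = c + y = 321. δw = √(δc² + δy²) = √(16.8 + 0.0144) = 4.10, so δw/w = 0.0128.
Q is then a monomial in w, u, x:
δQ/Q = √((δw/w)² + (-2·δu/u)² + (3·δx/x)²) = √(0.000163 + 0.0282 + 0.0609) = 0.299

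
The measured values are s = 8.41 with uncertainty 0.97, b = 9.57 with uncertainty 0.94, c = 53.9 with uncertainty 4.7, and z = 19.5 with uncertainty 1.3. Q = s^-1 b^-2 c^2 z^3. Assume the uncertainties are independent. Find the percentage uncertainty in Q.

Each factor contributes (exponent × relative error)² to (δQ/Q)²:
  (-1·δs/s)² = (-1×0.115)² = 0.0133;  (-2·δb/b)² = (-2×0.0982)² = 0.0386;  (2·δc/c)² = (2×0.0872)² = 0.0304;  (3·δz/z)² = (3×0.0667)² = 0.0400
δQ/Q = √(0.122) = 0.350

35.0%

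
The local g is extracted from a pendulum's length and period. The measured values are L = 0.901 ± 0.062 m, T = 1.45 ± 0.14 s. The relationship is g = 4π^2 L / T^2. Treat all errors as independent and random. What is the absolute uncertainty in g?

g is a product of powers, so relative uncertainties combine in quadrature:
  (1·δL/L)² = (1×0.0688)² = 0.00474;  (-2·δT/T)² = (-2×0.0966)² = 0.0373
δg/g = √(0.0420) = 0.205
g = 16.9 m/s^2, so δg = 0.205 × 16.9 = 3.47 m/s^2.

3.47 m/s^2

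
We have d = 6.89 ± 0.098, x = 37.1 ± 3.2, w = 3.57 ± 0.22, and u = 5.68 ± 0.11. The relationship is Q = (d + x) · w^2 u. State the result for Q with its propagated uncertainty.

3180 ± 460

Let h = d + x = 44.0. δh = √(δd² + δx²) = √(0.00960 + 10.2) = 3.20, so δh/h = 0.0728.
Q is then a monomial in h, w, u:
δQ/Q = √((δh/h)² + (2·δw/w)² + (1·δu/u)²) = √(0.00530 + 0.0152 + 0.000375) = 0.144
Q = 3180, so δQ = 0.144 × 3180 = 460.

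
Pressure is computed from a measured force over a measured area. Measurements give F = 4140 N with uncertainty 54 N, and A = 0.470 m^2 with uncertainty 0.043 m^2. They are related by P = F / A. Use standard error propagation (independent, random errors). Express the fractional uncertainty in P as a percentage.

9.24%

Since P is a product/quotient, work with relative uncertainties:
  (1·δF/F)² = (1×0.0130)² = 0.000170;  (-1·δA/A)² = (-1×0.0915)² = 0.00837
δP/P = √(0.00854) = 0.0924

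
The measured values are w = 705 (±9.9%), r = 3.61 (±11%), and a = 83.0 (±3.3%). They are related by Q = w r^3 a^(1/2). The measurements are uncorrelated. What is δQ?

Q is a product of powers, so relative uncertainties combine in quadrature:
  (1·δw/w)² = (1×0.0990)² = 0.00980;  (3·δr/r)² = (3×0.110)² = 0.109;  (½·δa/a)² = (0.5×0.0330)² = 0.000272
δQ/Q = √(0.119) = 0.345
Q = 3.02e+05, so δQ = 0.345 × 3.02e+05 = 1.04e+05.

1.04e+05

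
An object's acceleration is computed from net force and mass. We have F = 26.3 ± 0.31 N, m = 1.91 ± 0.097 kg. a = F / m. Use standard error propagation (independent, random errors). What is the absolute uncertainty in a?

Each factor contributes (exponent × relative error)² to (δa/a)²:
  (1·δF/F)² = (1×0.0118)² = 0.000139;  (-1·δm/m)² = (-1×0.0508)² = 0.00258
δa/a = √(0.00272) = 0.0521
a = 13.8 m/s^2, so δa = 0.0521 × 13.8 = 0.718 m/s^2.

0.718 m/s^2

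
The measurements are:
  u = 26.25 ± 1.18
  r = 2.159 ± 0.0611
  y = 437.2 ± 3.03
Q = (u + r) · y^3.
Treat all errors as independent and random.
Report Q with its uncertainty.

Let w = u + r = 28.41. δw = √(δu² + δr²) = √(1.39 + 0.00373) = 1.18, so δw/w = 0.0416.
Q is then a monomial in w, y:
δQ/Q = √((δw/w)² + (3·δy/y)²) = √(0.00173 + 0.000432) = 0.0465
Q = 2.374e+09, so δQ = 0.0465 × 2.374e+09 = 1.1e+08.

(2.374 ± 0.110) × 10^9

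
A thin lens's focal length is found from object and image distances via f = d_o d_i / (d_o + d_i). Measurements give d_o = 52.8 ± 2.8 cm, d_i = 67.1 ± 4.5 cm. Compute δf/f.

0.0419

∂f/∂d_o = (d_i/(d_o+d_i))² = 0.313;  ∂f/∂d_i = (d_o/(d_o+d_i))² = 0.194
δf = √((∂f/∂d_o · δd_o)² + (∂f/∂d_i · δd_i)²) = √(0.769 + 0.762) = 1.24 cm
f = 29.5 cm, so δf/f = 1.24/29.5 = 0.0419.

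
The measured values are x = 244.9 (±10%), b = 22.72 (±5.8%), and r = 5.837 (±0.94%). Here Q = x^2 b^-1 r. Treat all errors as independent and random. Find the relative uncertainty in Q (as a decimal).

0.208

Products/powers → add relative errors in quadrature, weighted by exponent:
  (2·δx/x)² = (2×0.100)² = 0.0400;  (-1·δb/b)² = (-1×0.0580)² = 0.00336;  (1·δr/r)² = (1×0.00940)² = 8.84e-05
δQ/Q = √(0.0435) = 0.208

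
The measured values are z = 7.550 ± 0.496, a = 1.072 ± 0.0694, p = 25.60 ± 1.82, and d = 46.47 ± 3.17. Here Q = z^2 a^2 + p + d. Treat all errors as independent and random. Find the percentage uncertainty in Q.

Let w = z^2·a^2 = 65.51. δw/w = √((2·δz/z)² + (2·δa/a)²) = √(0.0173 + 0.0168) = 0.184, so δw = 12.1.
Q = w + p + d: δQ = √(δw² + δp² + δd²) = √(146 + 3.31 + 10.0) = 12.6
Q = 137.6, so δQ/Q = 12.6/137.6 = 0.0918.

9.18%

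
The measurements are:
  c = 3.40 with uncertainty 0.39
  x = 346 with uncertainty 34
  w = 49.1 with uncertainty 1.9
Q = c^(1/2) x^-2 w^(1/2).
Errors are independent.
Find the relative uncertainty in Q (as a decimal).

0.206

Relative error in a monomial: (δQ/Q)² = Σ (nᵢ · δxᵢ/xᵢ)².
  (½·δc/c)² = (0.5×0.115)² = 0.00329;  (-2·δx/x)² = (-2×0.0983)² = 0.0386;  (½·δw/w)² = (0.5×0.0387)² = 0.000374
δQ/Q = √(0.0423) = 0.206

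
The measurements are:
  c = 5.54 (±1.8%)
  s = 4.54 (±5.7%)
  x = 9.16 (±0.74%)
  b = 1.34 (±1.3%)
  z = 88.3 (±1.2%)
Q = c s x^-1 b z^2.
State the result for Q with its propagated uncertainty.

28700 ± 1900

Q is a product of powers, so relative uncertainties combine in quadrature:
  (1·δc/c)² = (1×0.0180)² = 0.000324;  (1·δs/s)² = (1×0.0570)² = 0.00325;  (-1·δx/x)² = (-1×0.00740)² = 5.48e-05;  (1·δb/b)² = (1×0.0130)² = 0.000169;  (2·δz/z)² = (2×0.0120)² = 0.000576
δQ/Q = √(0.00437) = 0.0661
Q = 28700, so δQ = 0.0661 × 28700 = 1900.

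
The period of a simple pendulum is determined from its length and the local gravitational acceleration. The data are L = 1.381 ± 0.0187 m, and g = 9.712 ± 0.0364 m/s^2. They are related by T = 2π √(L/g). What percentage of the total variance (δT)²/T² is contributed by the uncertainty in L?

(δT/T)² = (½·δL/L)² + (−½·δg/g)²
  L term: (0.5×0.0135)² = 4.58e-05
  g term: (-0.5×0.00375)² = 3.51e-06
Total = 4.94e-05. Share from L = 4.58e-05/4.94e-05 = 0.929.

92.9%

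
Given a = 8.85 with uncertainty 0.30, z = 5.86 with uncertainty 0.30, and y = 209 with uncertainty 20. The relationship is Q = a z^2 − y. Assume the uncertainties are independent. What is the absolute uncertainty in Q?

38.4

Let p = a·z^2 = 304. δp/p = √((1·δa/a)² + (2·δz/z)²) = √(0.00115 + 0.0105) = 0.108, so δp = 32.8.
Q = p − y: δQ = √(δp² + δy²) = √(1070 + 400) = 38.4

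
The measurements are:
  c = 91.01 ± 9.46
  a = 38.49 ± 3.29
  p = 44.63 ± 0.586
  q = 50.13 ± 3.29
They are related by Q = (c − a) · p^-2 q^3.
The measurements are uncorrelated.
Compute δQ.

915

Let u = c − a = 52.52. δu = √(δc² + δa²) = √(89.5 + 10.8) = 10.0, so δu/u = 0.191.
Q is then a monomial in u, p, q:
δQ/Q = √((δu/u)² + (-2·δp/p)² + (3·δq/q)²) = √(0.0364 + 0.000690 + 0.0388) = 0.275
Q = 3322, so δQ = 0.275 × 3322 = 915.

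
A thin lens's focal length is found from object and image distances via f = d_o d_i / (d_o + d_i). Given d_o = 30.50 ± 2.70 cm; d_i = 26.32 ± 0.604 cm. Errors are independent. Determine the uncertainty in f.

∂f/∂d_o = (d_i/(d_o+d_i))² = 0.215;  ∂f/∂d_i = (d_o/(d_o+d_i))² = 0.288
δf = √((∂f/∂d_o · δd_o)² + (∂f/∂d_i · δd_i)²) = √(0.336 + 0.0303) = 0.605 cm

0.605 cm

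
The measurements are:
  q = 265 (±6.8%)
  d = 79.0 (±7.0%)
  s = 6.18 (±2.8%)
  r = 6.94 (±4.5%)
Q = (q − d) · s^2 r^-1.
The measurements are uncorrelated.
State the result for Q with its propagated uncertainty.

Let u = q − d = 186. δu = √(δq² + δd²) = √(325 + 30.6) = 18.8, so δu/u = 0.101.
Q is then a monomial in u, s, r:
δQ/Q = √((δu/u)² + (2·δs/s)² + (-1·δr/r)²) = √(0.0103 + 0.00314 + 0.00202) = 0.124
Q = 1020, so δQ = 0.124 × 1020 = 127.

1020 ± 127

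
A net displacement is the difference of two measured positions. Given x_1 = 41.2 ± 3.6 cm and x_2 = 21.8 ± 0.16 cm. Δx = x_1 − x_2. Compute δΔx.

Absolute uncertainties add in quadrature for a linear combination:
  (δx_1)² = 13.0;  (δx_2)² = 0.0256
δΔx = √(13.0) = 3.60 cm

3.60 cm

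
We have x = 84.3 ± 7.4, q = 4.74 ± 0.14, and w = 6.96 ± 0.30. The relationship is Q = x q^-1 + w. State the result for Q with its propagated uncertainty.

Let p = x·q^-1 = 17.8. δp/p = √((1·δx/x)² + (-1·δq/q)²) = √(0.00771 + 0.000872) = 0.0926, so δp = 1.65.
Q = p + w: δQ = √(δp² + δw²) = √(2.71 + 0.0900) = 1.67
Q = 24.7.

24.7 ± 1.67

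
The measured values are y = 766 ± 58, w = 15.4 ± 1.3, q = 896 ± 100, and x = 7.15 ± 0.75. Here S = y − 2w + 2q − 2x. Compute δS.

Absolute uncertainties add in quadrature for a linear combination:
  (δy)² = 3360;  (2·δw)² = 6.76;  (2·δq)² = 40000;  (2·δx)² = 2.25
δS = √(43400) = 208

208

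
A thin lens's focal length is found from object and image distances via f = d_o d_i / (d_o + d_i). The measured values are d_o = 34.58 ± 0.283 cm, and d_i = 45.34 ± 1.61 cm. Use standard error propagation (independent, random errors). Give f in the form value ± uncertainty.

∂f/∂d_o = (d_i/(d_o+d_i))² = 0.322;  ∂f/∂d_i = (d_o/(d_o+d_i))² = 0.187
δf = √((∂f/∂d_o · δd_o)² + (∂f/∂d_i · δd_i)²) = √(0.00830 + 0.0909) = 0.315 cm
f = 19.62 cm.

19.62 ± 0.315 cm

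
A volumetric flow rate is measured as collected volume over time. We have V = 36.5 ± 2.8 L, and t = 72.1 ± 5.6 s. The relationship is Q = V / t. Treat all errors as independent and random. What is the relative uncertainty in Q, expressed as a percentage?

Each factor contributes (exponent × relative error)² to (δQ/Q)²:
  (1·δV/V)² = (1×0.0767)² = 0.00588;  (-1·δt/t)² = (-1×0.0777)² = 0.00603
δQ/Q = √(0.0119) = 0.109

10.9%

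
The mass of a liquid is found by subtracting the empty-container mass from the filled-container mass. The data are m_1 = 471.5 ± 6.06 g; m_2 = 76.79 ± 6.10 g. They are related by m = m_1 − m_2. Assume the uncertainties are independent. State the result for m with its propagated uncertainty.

m is a linear combination, so absolute uncertainties add in quadrature:
  (δm_1)² = 36.7;  (δm_2)² = 37.2
δm = √(73.9) = 8.60 g
m = 394.7 g.

394.7 ± 8.60 g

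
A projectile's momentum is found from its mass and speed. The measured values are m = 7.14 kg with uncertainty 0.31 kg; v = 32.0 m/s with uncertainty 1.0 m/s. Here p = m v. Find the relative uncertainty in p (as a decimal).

0.0535

Products/powers → add relative errors in quadrature, weighted by exponent:
  (1·δm/m)² = (1×0.0434)² = 0.00189;  (1·δv/v)² = (1×0.0312)² = 0.000977
δp/p = √(0.00286) = 0.0535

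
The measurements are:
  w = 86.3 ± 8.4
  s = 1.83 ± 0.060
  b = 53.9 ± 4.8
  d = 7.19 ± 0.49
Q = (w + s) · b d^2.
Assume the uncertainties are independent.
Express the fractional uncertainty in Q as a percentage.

18.9%

Let u = w + s = 88.1. δu = √(δw² + δs²) = √(70.6 + 0.00360) = 8.40, so δu/u = 0.0953.
Q is then a monomial in u, b, d:
δQ/Q = √((δu/u)² + (1·δb/b)² + (2·δd/d)²) = √(0.00909 + 0.00793 + 0.0186) = 0.189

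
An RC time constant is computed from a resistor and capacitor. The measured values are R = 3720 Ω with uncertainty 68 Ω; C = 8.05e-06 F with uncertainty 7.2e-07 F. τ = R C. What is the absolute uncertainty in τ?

Each factor contributes (exponent × relative error)² to (δτ/τ)²:
  (1·δR/R)² = (1×0.0183)² = 0.000334;  (1·δC/C)² = (1×0.0894)² = 0.00800
δτ/τ = √(0.00833) = 0.0913
τ = 0.0299 s, so δτ = 0.0913 × 0.0299 = 0.00273 s.

0.00273 s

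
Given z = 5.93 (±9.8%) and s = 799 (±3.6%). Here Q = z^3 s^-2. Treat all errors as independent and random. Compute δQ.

Relative error in a monomial: (δQ/Q)² = Σ (nᵢ · δxᵢ/xᵢ)².
  (3·δz/z)² = (3×0.0980)² = 0.0864;  (-2·δs/s)² = (-2×0.0360)² = 0.00518
δQ/Q = √(0.0916) = 0.303
Q = 0.000327, so δQ = 0.303 × 0.000327 = 9.89e-05.

9.89e-05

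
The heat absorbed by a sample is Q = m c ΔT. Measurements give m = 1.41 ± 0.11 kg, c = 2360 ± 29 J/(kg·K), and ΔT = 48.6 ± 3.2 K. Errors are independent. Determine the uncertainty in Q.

Each factor contributes (exponent × relative error)² to (δQ/Q)²:
  (1·δm/m)² = (1×0.0780)² = 0.00609;  (1·δc/c)² = (1×0.0123)² = 0.000151;  (1·δΔT/ΔT)² = (1×0.0658)² = 0.00434
δQ/Q = √(0.0106) = 0.103
Q = 1.62e+05 J, so δQ = 0.103 × 1.62e+05 = 16600 J.

16600 J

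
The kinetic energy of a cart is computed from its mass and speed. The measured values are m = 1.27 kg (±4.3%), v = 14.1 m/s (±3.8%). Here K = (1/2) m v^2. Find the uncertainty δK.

For a monomial K ∝ m, v^2, fractional errors add in quadrature:
  (1·δm/m)² = (1×0.0430)² = 0.00185;  (2·δv/v)² = (2×0.0380)² = 0.00578
δK/K = √(0.00762) = 0.0873
K = 126 J, so δK = 0.0873 × 126 = 11.0 J.

11.0 J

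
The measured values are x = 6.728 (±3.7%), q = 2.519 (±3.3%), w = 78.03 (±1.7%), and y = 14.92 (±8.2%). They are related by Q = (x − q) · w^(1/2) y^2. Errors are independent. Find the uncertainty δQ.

1450

Let u = x − q = 4.209. δu = √(δx² + δq²) = √(0.0620 + 0.00691) = 0.262, so δu/u = 0.0624.
Q is then a monomial in u, w, y:
δQ/Q = √((δu/u)² + (½·δw/w)² + (2·δy/y)²) = √(0.00389 + 7.23e-05 + 0.0269) = 0.176
Q = 8277, so δQ = 0.176 × 8277 = 1450.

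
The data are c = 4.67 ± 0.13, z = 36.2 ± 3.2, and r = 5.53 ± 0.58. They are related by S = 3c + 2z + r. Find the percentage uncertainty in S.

7.00%

For a sum/difference, combine absolute errors in quadrature:
  (3·δc)² = 0.152;  (2·δz)² = 41.0;  (δr)² = 0.336
δS = √(41.4) = 6.44
S = 91.9, so δS/S = 6.44/91.9 = 0.0700.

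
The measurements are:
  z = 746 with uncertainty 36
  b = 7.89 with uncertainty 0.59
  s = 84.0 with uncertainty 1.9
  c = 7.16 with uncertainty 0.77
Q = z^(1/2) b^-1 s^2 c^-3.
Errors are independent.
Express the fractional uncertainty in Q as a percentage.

33.5%

For a monomial Q ∝ z^(1/2), b^-1, s^2, c^-3, fractional errors add in quadrature:
  (½·δz/z)² = (0.5×0.0483)² = 0.000582;  (-1·δb/b)² = (-1×0.0748)² = 0.00559;  (2·δs/s)² = (2×0.0226)² = 0.00205;  (-3·δc/c)² = (-3×0.108)² = 0.104
δQ/Q = √(0.112) = 0.335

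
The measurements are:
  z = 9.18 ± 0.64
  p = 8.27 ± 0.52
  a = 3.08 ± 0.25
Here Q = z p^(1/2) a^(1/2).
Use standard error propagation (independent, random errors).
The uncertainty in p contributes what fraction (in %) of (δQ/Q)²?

(δQ/Q)² = (1·δz/z)² + (½·δp/p)² + (½·δa/a)²
  z term: (1×0.0697)² = 0.00486
  p term: (0.5×0.0629)² = 0.000988
  a term: (0.5×0.0812)² = 0.00165
Total = 0.00750. Share from p = 0.000988/0.00750 = 0.132.

13.2%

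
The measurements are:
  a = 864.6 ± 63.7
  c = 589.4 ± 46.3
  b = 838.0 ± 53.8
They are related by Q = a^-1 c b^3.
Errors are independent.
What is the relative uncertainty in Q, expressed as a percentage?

22.1%

Products/powers → add relative errors in quadrature, weighted by exponent:
  (-1·δa/a)² = (-1×0.0737)² = 0.00543;  (1·δc/c)² = (1×0.0786)² = 0.00617;  (3·δb/b)² = (3×0.0642)² = 0.0371
δQ/Q = √(0.0487) = 0.221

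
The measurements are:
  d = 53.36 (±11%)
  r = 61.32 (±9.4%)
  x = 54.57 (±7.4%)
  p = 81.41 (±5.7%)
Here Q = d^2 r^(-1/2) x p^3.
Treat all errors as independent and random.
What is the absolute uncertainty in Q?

3.13e+09

Relative error in a monomial: (δQ/Q)² = Σ (nᵢ · δxᵢ/xᵢ)².
  (2·δd/d)² = (2×0.110)² = 0.0484;  (−½·δr/r)² = (-0.5×0.0940)² = 0.00221;  (1·δx/x)² = (1×0.0740)² = 0.00548;  (3·δp/p)² = (3×0.0570)² = 0.0292
δQ/Q = √(0.0853) = 0.292
Q = 1.071e+10, so δQ = 0.292 × 1.071e+10 = 3.13e+09.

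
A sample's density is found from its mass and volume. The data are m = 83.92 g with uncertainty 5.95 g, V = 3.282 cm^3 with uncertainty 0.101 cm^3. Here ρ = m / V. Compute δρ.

Each factor contributes (exponent × relative error)² to (δρ/ρ)²:
  (1·δm/m)² = (1×0.0709)² = 0.00503;  (-1·δV/V)² = (-1×0.0308)² = 0.000947
δρ/ρ = √(0.00597) = 0.0773
ρ = 25.57 g/cm^3, so δρ = 0.0773 × 25.57 = 1.98 g/cm^3.

1.98 g/cm^3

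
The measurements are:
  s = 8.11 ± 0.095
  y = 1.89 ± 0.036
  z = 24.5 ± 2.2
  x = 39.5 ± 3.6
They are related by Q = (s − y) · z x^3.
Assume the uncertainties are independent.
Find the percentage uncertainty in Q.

Let u = s − y = 6.22. δu = √(δs² + δy²) = √(0.00903 + 0.00130) = 0.102, so δu/u = 0.0163.
Q is then a monomial in u, z, x:
δQ/Q = √((δu/u)² + (1·δz/z)² + (3·δx/x)²) = √(0.000267 + 0.00806 + 0.0748) = 0.288

28.8%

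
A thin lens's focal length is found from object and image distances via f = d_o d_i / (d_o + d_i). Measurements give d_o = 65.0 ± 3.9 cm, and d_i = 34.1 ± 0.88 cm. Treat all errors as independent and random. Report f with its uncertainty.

22.4 ± 0.597 cm

∂f/∂d_o = (d_i/(d_o+d_i))² = 0.118;  ∂f/∂d_i = (d_o/(d_o+d_i))² = 0.430
δf = √((∂f/∂d_o · δd_o)² + (∂f/∂d_i · δd_i)²) = √(0.213 + 0.143) = 0.597 cm
f = 22.4 cm.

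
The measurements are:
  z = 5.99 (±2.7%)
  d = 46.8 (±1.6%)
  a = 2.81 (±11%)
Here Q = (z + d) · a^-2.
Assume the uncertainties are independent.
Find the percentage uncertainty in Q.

22.0%

Let u = z + d = 52.8. δu = √(δz² + δd²) = √(0.0262 + 0.561) = 0.766, so δu/u = 0.0145.
Q is then a monomial in u, a:
δQ/Q = √((δu/u)² + (-2·δa/a)²) = √(0.000211 + 0.0484) = 0.220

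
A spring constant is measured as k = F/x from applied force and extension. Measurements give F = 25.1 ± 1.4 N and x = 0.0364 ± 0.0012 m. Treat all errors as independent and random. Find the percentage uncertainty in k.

Products/powers → add relative errors in quadrature, weighted by exponent:
  (1·δF/F)² = (1×0.0558)² = 0.00311;  (-1·δx/x)² = (-1×0.0330)² = 0.00109
δk/k = √(0.00420) = 0.0648

6.48%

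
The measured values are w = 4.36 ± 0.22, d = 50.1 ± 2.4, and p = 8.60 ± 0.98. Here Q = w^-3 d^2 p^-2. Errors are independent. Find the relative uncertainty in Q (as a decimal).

Products/powers → add relative errors in quadrature, weighted by exponent:
  (-3·δw/w)² = (-3×0.0505)² = 0.0229;  (2·δd/d)² = (2×0.0479)² = 0.00918;  (-2·δp/p)² = (-2×0.114)² = 0.0519
δQ/Q = √(0.0840) = 0.290

0.290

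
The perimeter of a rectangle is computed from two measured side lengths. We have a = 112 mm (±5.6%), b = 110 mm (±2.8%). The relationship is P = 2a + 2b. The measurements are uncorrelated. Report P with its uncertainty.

444 ± 14.0 mm

Sums and differences: (δP)² = Σ (cᵢ δxᵢ)².
  (2·δa)² = 157;  (2·δb)² = 37.9
δP = √(195) = 14.0 mm
P = 444 mm.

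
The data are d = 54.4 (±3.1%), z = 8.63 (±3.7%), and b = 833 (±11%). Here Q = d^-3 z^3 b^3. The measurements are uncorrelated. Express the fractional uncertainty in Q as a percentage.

36.0%

Products/powers → add relative errors in quadrature, weighted by exponent:
  (-3·δd/d)² = (-3×0.0310)² = 0.00865;  (3·δz/z)² = (3×0.0370)² = 0.0123;  (3·δb/b)² = (3×0.110)² = 0.109
δQ/Q = √(0.130) = 0.360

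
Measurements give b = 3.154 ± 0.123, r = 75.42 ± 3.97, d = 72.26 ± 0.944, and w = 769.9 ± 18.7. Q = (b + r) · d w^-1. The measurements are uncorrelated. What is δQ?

Let u = b + r = 78.57. δu = √(δb² + δr²) = √(0.0151 + 15.8) = 3.97, so δu/u = 0.0505.
Q is then a monomial in u, d, w:
δQ/Q = √((δu/u)² + (1·δd/d)² + (-1·δw/w)²) = √(0.00256 + 0.000171 + 0.000590) = 0.0576
Q = 7.375, so δQ = 0.0576 × 7.375 = 0.425.

0.425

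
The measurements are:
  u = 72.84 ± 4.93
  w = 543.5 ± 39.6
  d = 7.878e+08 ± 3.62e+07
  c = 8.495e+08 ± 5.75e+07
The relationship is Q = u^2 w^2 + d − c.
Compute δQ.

3.19e+08

Let p = u^2·w^2 = 1.567e+09. δp/p = √((2·δu/u)² + (2·δw/w)²) = √(0.0183 + 0.0212) = 0.199, so δp = 3.12e+08.
Q = p + d − c: δQ = √(δp² + δd² + δc²) = √(9.72e+16 + 1.31e+15 + 3.31e+15) = 3.19e+08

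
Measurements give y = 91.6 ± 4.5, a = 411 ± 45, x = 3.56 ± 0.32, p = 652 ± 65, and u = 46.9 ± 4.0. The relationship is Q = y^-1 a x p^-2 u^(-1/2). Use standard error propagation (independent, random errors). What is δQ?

Q is a product of powers, so relative uncertainties combine in quadrature:
  (-1·δy/y)² = (-1×0.0491)² = 0.00241;  (1·δa/a)² = (1×0.109)² = 0.0120;  (1·δx/x)² = (1×0.0899)² = 0.00808;  (-2·δp/p)² = (-2×0.0997)² = 0.0398;  (−½·δu/u)² = (-0.5×0.0853)² = 0.00182
δQ/Q = √(0.0641) = 0.253
Q = 5.49e-06, so δQ = 0.253 × 5.49e-06 = 1.39e-06.

1.39e-06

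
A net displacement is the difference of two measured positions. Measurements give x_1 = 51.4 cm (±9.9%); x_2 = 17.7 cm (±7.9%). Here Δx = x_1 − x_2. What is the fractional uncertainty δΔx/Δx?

0.157

Sums and differences: (δΔx)² = Σ (cᵢ δxᵢ)².
  (δx_1)² = 25.9;  (δx_2)² = 1.96
δΔx = √(27.8) = 5.28 cm
Δx = 33.7 cm, so δΔx/Δx = 5.28/33.7 = 0.157.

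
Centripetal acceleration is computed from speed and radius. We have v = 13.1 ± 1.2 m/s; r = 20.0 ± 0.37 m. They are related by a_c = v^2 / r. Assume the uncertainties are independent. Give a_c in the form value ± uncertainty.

8.58 ± 1.58 m/s^2

Each factor contributes (exponent × relative error)² to (δa_c/a_c)²:
  (2·δv/v)² = (2×0.0916)² = 0.0336;  (-1·δr/r)² = (-1×0.0185)² = 0.000342
δa_c/a_c = √(0.0339) = 0.184
a_c = 8.58 m/s^2, so δa_c = 0.184 × 8.58 = 1.58 m/s^2.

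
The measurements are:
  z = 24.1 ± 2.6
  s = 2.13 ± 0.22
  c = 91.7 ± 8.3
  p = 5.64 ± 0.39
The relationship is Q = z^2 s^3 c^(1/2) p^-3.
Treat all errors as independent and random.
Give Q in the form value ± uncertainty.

300 ± 130

Since Q is a product/quotient, work with relative uncertainties:
  (2·δz/z)² = (2×0.108)² = 0.0466;  (3·δs/s)² = (3×0.103)² = 0.0960;  (½·δc/c)² = (0.5×0.0905)² = 0.00205;  (-3·δp/p)² = (-3×0.0691)² = 0.0430
δQ/Q = √(0.188) = 0.433
Q = 300, so δQ = 0.433 × 300 = 130.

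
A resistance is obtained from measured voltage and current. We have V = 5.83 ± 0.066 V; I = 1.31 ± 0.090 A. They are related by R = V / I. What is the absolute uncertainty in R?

0.310 Ω

Relative error in a monomial: (δR/R)² = Σ (nᵢ · δxᵢ/xᵢ)².
  (1·δV/V)² = (1×0.0113)² = 0.000128;  (-1·δI/I)² = (-1×0.0687)² = 0.00472
δR/R = √(0.00485) = 0.0696
R = 4.45 Ω, so δR = 0.0696 × 4.45 = 0.310 Ω.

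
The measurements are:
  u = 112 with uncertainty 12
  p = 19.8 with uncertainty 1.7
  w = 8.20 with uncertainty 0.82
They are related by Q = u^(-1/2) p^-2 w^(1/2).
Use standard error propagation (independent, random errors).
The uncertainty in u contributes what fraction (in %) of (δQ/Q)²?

8.23%

(δQ/Q)² = (−½·δu/u)² + (-2·δp/p)² + (½·δw/w)²
  u term: (-0.5×0.107)² = 0.00287
  p term: (-2×0.0859)² = 0.0295
  w term: (0.5×0.100)² = 0.00250
Total = 0.0349. Share from u = 0.00287/0.0349 = 0.0823.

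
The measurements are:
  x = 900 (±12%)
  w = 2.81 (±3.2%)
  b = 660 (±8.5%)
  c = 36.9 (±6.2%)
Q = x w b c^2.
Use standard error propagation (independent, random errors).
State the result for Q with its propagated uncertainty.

Products/powers → add relative errors in quadrature, weighted by exponent:
  (1·δx/x)² = (1×0.120)² = 0.0144;  (1·δw/w)² = (1×0.0320)² = 0.00102;  (1·δb/b)² = (1×0.0850)² = 0.00723;  (2·δc/c)² = (2×0.0620)² = 0.0154
δQ/Q = √(0.0380) = 0.195
Q = 2.27e+09, so δQ = 0.195 × 2.27e+09 = 4.43e+08.

(2.27 ± 0.443) × 10^9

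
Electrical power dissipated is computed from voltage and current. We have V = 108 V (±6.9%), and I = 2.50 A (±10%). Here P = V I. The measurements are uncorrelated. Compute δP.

Products/powers → add relative errors in quadrature, weighted by exponent:
  (1·δV/V)² = (1×0.0690)² = 0.00476;  (1·δI/I)² = (1×0.100)² = 0.0100
δP/P = √(0.0148) = 0.121
P = 270 W, so δP = 0.121 × 270 = 32.8 W.

32.8 W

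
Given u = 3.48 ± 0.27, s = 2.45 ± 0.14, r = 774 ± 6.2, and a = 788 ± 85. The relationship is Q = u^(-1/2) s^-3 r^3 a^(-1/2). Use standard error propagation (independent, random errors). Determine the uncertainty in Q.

1.12e+05

Each factor contributes (exponent × relative error)² to (δQ/Q)²:
  (−½·δu/u)² = (-0.5×0.0776)² = 0.00150;  (-3·δs/s)² = (-3×0.0571)² = 0.0294;  (3·δr/r)² = (3×0.00801)² = 0.000577;  (−½·δa/a)² = (-0.5×0.108)² = 0.00291
δQ/Q = √(0.0344) = 0.185
Q = 6.02e+05, so δQ = 0.185 × 6.02e+05 = 1.12e+05.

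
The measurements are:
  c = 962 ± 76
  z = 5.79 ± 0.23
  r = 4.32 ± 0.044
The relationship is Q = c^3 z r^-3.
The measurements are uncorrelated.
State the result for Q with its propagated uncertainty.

(6.39 ± 1.55) × 10^7

Q is a product of powers, so relative uncertainties combine in quadrature:
  (3·δc/c)² = (3×0.0790)² = 0.0562;  (1·δz/z)² = (1×0.0397)² = 0.00158;  (-3·δr/r)² = (-3×0.0102)² = 0.000934
δQ/Q = √(0.0587) = 0.242
Q = 6.39e+07, so δQ = 0.242 × 6.39e+07 = 1.55e+07.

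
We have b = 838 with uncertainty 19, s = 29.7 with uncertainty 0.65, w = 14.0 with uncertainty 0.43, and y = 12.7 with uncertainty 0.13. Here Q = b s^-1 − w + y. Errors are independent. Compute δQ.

0.996

Let p = b·s^-1 = 28.2. δp/p = √((1·δb/b)² + (-1·δs/s)²) = √(0.000514 + 0.000479) = 0.0315, so δp = 0.889.
Q = p − w + y: δQ = √(δp² + δw² + δy²) = √(0.791 + 0.185 + 0.0169) = 0.996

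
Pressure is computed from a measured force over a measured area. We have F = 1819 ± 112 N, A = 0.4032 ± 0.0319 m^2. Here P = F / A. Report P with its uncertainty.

4511 ± 452 Pa

P is a product of powers, so relative uncertainties combine in quadrature:
  (1·δF/F)² = (1×0.0616)² = 0.00379;  (-1·δA/A)² = (-1×0.0791)² = 0.00626
δP/P = √(0.0101) = 0.100
P = 4511 Pa, so δP = 0.100 × 4511 = 452 Pa.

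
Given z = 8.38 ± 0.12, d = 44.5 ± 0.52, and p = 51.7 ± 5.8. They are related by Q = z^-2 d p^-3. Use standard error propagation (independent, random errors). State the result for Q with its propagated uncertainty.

(4.59 ± 1.55) × 10^-6

For a monomial Q ∝ z^-2, d, p^-3, fractional errors add in quadrature:
  (-2·δz/z)² = (-2×0.0143)² = 0.000820;  (1·δd/d)² = (1×0.0117)² = 0.000137;  (-3·δp/p)² = (-3×0.112)² = 0.113
δQ/Q = √(0.114) = 0.338
Q = 4.59e-06, so δQ = 0.338 × 4.59e-06 = 1.55e-06.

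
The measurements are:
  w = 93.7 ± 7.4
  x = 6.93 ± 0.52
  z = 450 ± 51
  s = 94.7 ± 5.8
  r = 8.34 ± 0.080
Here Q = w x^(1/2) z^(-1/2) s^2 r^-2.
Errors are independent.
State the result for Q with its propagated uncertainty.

Q is a product of powers, so relative uncertainties combine in quadrature:
  (1·δw/w)² = (1×0.0790)² = 0.00624;  (½·δx/x)² = (0.5×0.0750)² = 0.00141;  (−½·δz/z)² = (-0.5×0.113)² = 0.00321;  (2·δs/s)² = (2×0.0612)² = 0.0150;  (-2·δr/r)² = (-2×0.00959)² = 0.000368
δQ/Q = √(0.0262) = 0.162
Q = 1500, so δQ = 0.162 × 1500 = 243.

1500 ± 243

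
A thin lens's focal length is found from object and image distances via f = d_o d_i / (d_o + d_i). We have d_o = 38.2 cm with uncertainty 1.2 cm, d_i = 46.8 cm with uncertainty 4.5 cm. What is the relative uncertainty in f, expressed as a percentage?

∂f/∂d_o = (d_i/(d_o+d_i))² = 0.303;  ∂f/∂d_i = (d_o/(d_o+d_i))² = 0.202
δf = √((∂f/∂d_o · δd_o)² + (∂f/∂d_i · δd_i)²) = √(0.132 + 0.826) = 0.979 cm
f = 21.0 cm, so δf/f = 0.979/21.0 = 0.0465.

4.65%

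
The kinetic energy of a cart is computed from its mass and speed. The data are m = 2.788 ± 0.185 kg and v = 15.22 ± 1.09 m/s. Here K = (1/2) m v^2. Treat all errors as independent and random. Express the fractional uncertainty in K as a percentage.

15.8%

Since K is a product/quotient, work with relative uncertainties:
  (1·δm/m)² = (1×0.0664)² = 0.00440;  (2·δv/v)² = (2×0.0716)² = 0.0205
δK/K = √(0.0249) = 0.158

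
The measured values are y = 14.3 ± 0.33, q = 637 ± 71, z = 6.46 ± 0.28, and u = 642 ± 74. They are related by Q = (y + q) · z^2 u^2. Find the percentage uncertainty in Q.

26.9%

Let w = y + q = 651. δw = √(δy² + δq²) = √(0.109 + 5040) = 71.0, so δw/w = 0.109.
Q is then a monomial in w, z, u:
δQ/Q = √((δw/w)² + (2·δz/z)² + (2·δu/u)²) = √(0.0119 + 0.00751 + 0.0531) = 0.269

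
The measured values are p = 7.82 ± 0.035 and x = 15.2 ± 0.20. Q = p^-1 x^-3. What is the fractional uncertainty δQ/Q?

0.0397

Each factor contributes (exponent × relative error)² to (δQ/Q)²:
  (-1·δp/p)² = (-1×0.00448)² = 2e-05;  (-3·δx/x)² = (-3×0.0132)² = 0.00156
δQ/Q = √(0.00158) = 0.0397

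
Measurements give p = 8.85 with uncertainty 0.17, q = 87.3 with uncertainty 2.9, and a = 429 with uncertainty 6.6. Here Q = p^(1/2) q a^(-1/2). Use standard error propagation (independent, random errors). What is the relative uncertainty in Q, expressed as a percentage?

3.54%

Products/powers → add relative errors in quadrature, weighted by exponent:
  (½·δp/p)² = (0.5×0.0192)² = 9.22e-05;  (1·δq/q)² = (1×0.0332)² = 0.00110;  (−½·δa/a)² = (-0.5×0.0154)² = 5.92e-05
δQ/Q = √(0.00125) = 0.0354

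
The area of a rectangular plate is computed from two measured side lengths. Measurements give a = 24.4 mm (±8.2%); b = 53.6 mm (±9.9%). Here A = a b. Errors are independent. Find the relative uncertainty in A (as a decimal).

0.129

Each factor contributes (exponent × relative error)² to (δA/A)²:
  (1·δa/a)² = (1×0.0820)² = 0.00672;  (1·δb/b)² = (1×0.0990)² = 0.00980
δA/A = √(0.0165) = 0.129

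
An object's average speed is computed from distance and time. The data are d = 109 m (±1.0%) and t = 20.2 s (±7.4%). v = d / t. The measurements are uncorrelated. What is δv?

0.403 m/s

Products/powers → add relative errors in quadrature, weighted by exponent:
  (1·δd/d)² = (1×0.0100)² = 0.000100;  (-1·δt/t)² = (-1×0.0740)² = 0.00548
δv/v = √(0.00558) = 0.0747
v = 5.40 m/s, so δv = 0.0747 × 5.40 = 0.403 m/s.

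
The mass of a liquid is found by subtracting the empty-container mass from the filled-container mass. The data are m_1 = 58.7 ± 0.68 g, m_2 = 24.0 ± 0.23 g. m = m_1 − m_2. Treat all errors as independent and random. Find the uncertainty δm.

0.718 g

For a sum/difference, combine absolute errors in quadrature:
  (δm_1)² = 0.462;  (δm_2)² = 0.0529
δm = √(0.515) = 0.718 g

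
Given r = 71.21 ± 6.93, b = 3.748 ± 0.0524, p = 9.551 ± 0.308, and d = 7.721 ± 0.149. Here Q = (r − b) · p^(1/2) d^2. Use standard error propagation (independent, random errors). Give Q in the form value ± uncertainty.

12430 ± 1380

Let u = r − b = 67.46. δu = √(δr² + δb²) = √(48.0 + 0.00275) = 6.93, so δu/u = 0.103.
Q is then a monomial in u, p, d:
δQ/Q = √((δu/u)² + (½·δp/p)² + (2·δd/d)²) = √(0.0106 + 0.000260 + 0.00149) = 0.111
Q = 12430, so δQ = 0.111 × 12430 = 1380.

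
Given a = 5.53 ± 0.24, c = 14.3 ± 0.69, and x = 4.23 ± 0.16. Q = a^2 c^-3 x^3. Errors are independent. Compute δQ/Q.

Q is a product of powers, so relative uncertainties combine in quadrature:
  (2·δa/a)² = (2×0.0434)² = 0.00753;  (-3·δc/c)² = (-3×0.0483)² = 0.0210;  (3·δx/x)² = (3×0.0378)² = 0.0129
δQ/Q = √(0.0414) = 0.203

0.203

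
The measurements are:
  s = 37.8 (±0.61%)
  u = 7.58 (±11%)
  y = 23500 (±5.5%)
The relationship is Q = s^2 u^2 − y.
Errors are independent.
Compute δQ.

Let p = s^2·u^2 = 82100. δp/p = √((2·δs/s)² + (2·δu/u)²) = √(0.000149 + 0.0484) = 0.220, so δp = 18100.
Q = p − y: δQ = √(δp² + δy²) = √(3.27e+08 + 1.67e+06) = 18100

18100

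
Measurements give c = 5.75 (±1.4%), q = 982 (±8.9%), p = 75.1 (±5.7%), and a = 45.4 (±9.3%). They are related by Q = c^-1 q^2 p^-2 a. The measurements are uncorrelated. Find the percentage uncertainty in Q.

Each factor contributes (exponent × relative error)² to (δQ/Q)²:
  (-1·δc/c)² = (-1×0.0140)² = 0.000196;  (2·δq/q)² = (2×0.0890)² = 0.0317;  (-2·δp/p)² = (-2×0.0570)² = 0.0130;  (1·δa/a)² = (1×0.0930)² = 0.00865
δQ/Q = √(0.0535) = 0.231

23.1%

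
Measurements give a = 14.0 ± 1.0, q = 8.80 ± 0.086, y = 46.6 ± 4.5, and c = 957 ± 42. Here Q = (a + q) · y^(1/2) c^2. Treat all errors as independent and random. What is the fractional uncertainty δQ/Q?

Let u = a + q = 22.8. δu = √(δa² + δq²) = √(1.00 + 0.00740) = 1.00, so δu/u = 0.0440.
Q is then a monomial in u, y, c:
δQ/Q = √((δu/u)² + (½·δy/y)² + (2·δc/c)²) = √(0.00194 + 0.00233 + 0.00770) = 0.109

0.109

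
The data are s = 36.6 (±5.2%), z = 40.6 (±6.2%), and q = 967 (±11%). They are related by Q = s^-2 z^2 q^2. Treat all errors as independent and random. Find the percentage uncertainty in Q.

27.3%

Products/powers → add relative errors in quadrature, weighted by exponent:
  (-2·δs/s)² = (-2×0.0520)² = 0.0108;  (2·δz/z)² = (2×0.0620)² = 0.0154;  (2·δq/q)² = (2×0.110)² = 0.0484
δQ/Q = √(0.0746) = 0.273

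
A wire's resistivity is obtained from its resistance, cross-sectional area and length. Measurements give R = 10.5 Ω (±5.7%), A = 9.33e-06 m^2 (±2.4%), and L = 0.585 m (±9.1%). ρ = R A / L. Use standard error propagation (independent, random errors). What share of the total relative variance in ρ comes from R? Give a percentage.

26.8%

(δρ/ρ)² = (1·δR/R)² + (1·δA/A)² + (-1·δL/L)²
  R term: (1×0.0570)² = 0.00325
  A term: (1×0.0240)² = 0.000576
  L term: (-1×0.0910)² = 0.00828
Total = 0.0121. Share from R = 0.00325/0.0121 = 0.268.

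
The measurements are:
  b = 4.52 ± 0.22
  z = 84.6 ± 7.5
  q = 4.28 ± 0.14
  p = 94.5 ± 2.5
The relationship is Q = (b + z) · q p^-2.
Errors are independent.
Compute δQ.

0.00447

Let u = b + z = 89.1. δu = √(δb² + δz²) = √(0.0484 + 56.2) = 7.50, so δu/u = 0.0842.
Q is then a monomial in u, q, p:
δQ/Q = √((δu/u)² + (1·δq/q)² + (-2·δp/p)²) = √(0.00709 + 0.00107 + 0.00280) = 0.105
Q = 0.0427, so δQ = 0.105 × 0.0427 = 0.00447.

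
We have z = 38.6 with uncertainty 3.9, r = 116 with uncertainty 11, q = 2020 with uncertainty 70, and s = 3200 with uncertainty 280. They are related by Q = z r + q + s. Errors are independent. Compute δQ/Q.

0.0706

Let p = z·r = 4480. δp/p = √((1·δz/z)² + (1·δr/r)²) = √(0.0102 + 0.00899) = 0.139, so δp = 620.
Q = p + q + s: δQ = √(δp² + δq² + δs²) = √(3.85e+05 + 4900 + 78400) = 684
Q = 9700, so δQ/Q = 684/9700 = 0.0706.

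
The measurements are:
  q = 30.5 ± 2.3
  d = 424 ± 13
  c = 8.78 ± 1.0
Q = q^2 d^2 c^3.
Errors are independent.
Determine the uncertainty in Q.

Since Q is a product/quotient, work with relative uncertainties:
  (2·δq/q)² = (2×0.0754)² = 0.0227;  (2·δd/d)² = (2×0.0307)² = 0.00376;  (3·δc/c)² = (3×0.114)² = 0.117
δQ/Q = √(0.143) = 0.378
Q = 1.13e+11, so δQ = 0.378 × 1.13e+11 = 4.28e+10.

4.28e+10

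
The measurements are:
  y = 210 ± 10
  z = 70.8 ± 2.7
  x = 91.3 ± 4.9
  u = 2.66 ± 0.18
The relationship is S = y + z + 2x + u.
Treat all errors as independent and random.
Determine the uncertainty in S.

Sums and differences: (δS)² = Σ (cᵢ δxᵢ)².
  (δy)² = 100;  (δz)² = 7.29;  (2·δx)² = 96.0;  (δu)² = 0.0324
δS = √(203) = 14.3

14.3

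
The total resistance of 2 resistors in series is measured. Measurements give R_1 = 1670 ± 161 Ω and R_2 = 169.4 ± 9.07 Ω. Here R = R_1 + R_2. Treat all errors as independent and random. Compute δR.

Absolute uncertainties add in quadrature for a linear combination:
  (δR_1)² = 25900;  (δR_2)² = 82.3
δR = √(26000) = 161 Ω

161 Ω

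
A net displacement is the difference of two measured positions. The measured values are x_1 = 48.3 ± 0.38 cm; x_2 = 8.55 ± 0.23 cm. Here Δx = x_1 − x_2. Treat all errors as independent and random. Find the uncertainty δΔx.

0.444 cm

Sums and differences: (δΔx)² = Σ (cᵢ δxᵢ)².
  (δx_1)² = 0.144;  (δx_2)² = 0.0529
δΔx = √(0.197) = 0.444 cm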